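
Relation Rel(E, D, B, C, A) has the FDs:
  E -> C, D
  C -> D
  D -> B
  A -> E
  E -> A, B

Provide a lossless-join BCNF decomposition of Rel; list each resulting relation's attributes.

{A, C, E}; {B, D}; {C, D}

Candidate keys of the original relation: {A}, {E}.
Within {A, B, C, D, E}: {C}⁺ ∩ {A, B, C, D, E} = {B, C, D}, not the whole set, so C -> B, D violates BCNF; decompose into {B, C, D} and {A, C, E}.
Within {B, C, D}: {D}⁺ ∩ {B, C, D} = {B, D}, not the whole set, so D -> B violates BCNF; decompose into {B, D} and {C, D}.
{B, D} has no BCNF violation.
{C, D} has no BCNF violation.
{A, C, E} has no BCNF violation.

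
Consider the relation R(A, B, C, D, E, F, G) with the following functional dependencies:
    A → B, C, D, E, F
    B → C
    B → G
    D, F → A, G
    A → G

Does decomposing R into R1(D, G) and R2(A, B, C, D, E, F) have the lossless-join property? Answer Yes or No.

No

Common attributes: {D}; their closure is {D}.
R1 ⊄ {D} and R2 ⊄ {D}, so the split is lossy.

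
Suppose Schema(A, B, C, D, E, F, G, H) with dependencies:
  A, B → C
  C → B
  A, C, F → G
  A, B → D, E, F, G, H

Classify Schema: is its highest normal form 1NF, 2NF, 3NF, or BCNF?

3NF

Candidate keys: {A, B}, {A, C}. Prime attributes: {A, B, C}.
C → B breaks BCNF: {C}⁺ = {B, C}, so {C} is not a superkey.
Its right-hand attributes {B} are all prime, as are those of every other non-superkey FD — the relation is in 3NF.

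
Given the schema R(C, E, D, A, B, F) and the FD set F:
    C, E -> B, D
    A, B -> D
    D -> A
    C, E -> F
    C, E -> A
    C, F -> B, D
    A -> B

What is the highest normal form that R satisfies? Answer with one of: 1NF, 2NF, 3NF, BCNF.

2NF

Candidate key: {C, E}. Prime attributes: {C, E}.
A, B -> D: {A, B}⁺ = {A, B, D}, which is not all of the attributes, so the left side is not a superkey — BCNF is violated.
A, B -> D determines the non-prime attribute {D} from a non-superkey — 3NF is violated.
No proper subset of a key has a non-prime attribute in its closure, so there is no partial dependency; 2NF holds.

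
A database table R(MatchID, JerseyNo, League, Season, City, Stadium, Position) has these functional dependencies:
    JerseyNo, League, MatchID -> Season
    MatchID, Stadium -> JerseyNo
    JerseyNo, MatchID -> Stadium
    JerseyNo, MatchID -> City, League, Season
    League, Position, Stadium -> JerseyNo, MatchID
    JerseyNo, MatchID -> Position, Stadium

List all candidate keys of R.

{JerseyNo, MatchID}, {League, Position, Stadium}, {MatchID, Stadium}

{JerseyNo, MatchID} is a candidate key since {JerseyNo, MatchID}⁺ = {City, JerseyNo, League, MatchID, Position, Season, Stadium} covers every attribute.
{MatchID, Stadium} is a candidate key since {MatchID, Stadium}⁺ = {City, JerseyNo, League, MatchID, Position, Season, Stadium} covers every attribute.
{League, Position, Stadium} is a candidate key since {League, Position, Stadium}⁺ = {City, JerseyNo, League, MatchID, Position, Season, Stadium} covers every attribute.
These are minimal and exhaustive — every other superkey contains one of them.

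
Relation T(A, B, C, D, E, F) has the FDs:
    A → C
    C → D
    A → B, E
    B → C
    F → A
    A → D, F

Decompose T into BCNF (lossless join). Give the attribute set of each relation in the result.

{A, B, E, F}; {B, C}; {C, D}

Candidate keys of the original relation: {A}, {F}.
{A, B, C, D, E, F}: {C} determines {C, D} here but is not a superkey — split on C → D, giving {C, D} and {A, B, C, E, F}.
{C, D} is in BCNF.
{A, B, C, E, F}: {B} determines {B, C} here but is not a superkey — split on B → C, giving {B, C} and {A, B, E, F}.
{B, C} is in BCNF.
{A, B, E, F} is in BCNF.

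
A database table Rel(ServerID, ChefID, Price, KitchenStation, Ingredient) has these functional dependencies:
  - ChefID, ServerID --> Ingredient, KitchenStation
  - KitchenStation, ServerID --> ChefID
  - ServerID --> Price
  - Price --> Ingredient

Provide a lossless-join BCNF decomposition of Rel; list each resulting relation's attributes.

Candidate keys of the original relation: {ChefID, ServerID}, {KitchenStation, ServerID}.
In {ChefID, Ingredient, KitchenStation, Price, ServerID}, {ServerID} is not a superkey ({ServerID}⁺ restricted to this set is {Ingredient, Price, ServerID}), so split on ServerID --> Ingredient, Price into {Ingredient, Price, ServerID} and {ChefID, KitchenStation, ServerID}.
In {Ingredient, Price, ServerID}, {Price} is not a superkey ({Price}⁺ restricted to this set is {Ingredient, Price}), so split on Price --> Ingredient into {Ingredient, Price} and {Price, ServerID}.
{Ingredient, Price}: every determinant is a superkey — BCNF.
{Price, ServerID}: every determinant is a superkey — BCNF.
{ChefID, KitchenStation, ServerID}: every determinant is a superkey — BCNF.

{ChefID, KitchenStation, ServerID}; {Ingredient, Price}; {Price, ServerID}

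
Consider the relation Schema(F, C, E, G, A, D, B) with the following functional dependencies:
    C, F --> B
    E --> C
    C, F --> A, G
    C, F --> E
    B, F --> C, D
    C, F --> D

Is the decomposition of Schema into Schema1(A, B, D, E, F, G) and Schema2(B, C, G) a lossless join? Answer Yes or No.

Schema1 ∩ Schema2 = {B, G}; its closure under F is {B, G}.
Schema1 ⊄ {B, G} and Schema2 ⊄ {B, G}, so the split is lossy.

No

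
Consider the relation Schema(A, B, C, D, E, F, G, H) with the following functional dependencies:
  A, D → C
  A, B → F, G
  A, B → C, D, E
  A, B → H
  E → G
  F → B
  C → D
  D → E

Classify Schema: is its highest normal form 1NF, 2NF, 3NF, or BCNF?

2NF

Candidate keys: {A, B}, {A, F}. Prime attributes: {A, B, F}.
A, D → C breaks BCNF: {A, D}⁺ = {A, C, D, E, G}, so {A, D} is not a superkey.
A, D → C determines the non-prime attribute {C} from a non-superkey — 3NF is violated.
No proper subset of a key has a non-prime attribute in its closure, so there is no partial dependency; 2NF holds.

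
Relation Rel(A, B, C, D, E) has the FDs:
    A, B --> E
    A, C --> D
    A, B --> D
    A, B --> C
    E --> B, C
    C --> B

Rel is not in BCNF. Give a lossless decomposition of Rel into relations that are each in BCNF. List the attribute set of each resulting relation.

Candidate keys of the original relation: {A, B}, {A, C}, {A, E}.
{A, B, C, D, E}: {E} determines {B, C, E} here but is not a superkey — split on E --> B, C, giving {B, C, E} and {A, D, E}.
{B, C, E}: {C} determines {B, C} here but is not a superkey — split on C --> B, giving {B, C} and {C, E}.
{B, C} is in BCNF.
{C, E} is in BCNF.
{A, D, E} is in BCNF.

{A, D, E}; {B, C}; {C, E}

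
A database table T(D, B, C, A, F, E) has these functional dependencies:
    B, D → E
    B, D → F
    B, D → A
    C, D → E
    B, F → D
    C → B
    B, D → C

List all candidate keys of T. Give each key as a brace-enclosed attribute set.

{B, D}⁺ = {A, B, C, D, E, F} — all of the relation — so {B, D} is a candidate key.
{B, F}⁺ = {A, B, C, D, E, F} — all of the relation — so {B, F} is a candidate key.
{C, D}⁺ = {A, B, C, D, E, F} — all of the relation — so {C, D} is a candidate key.
{C, F}⁺ = {A, B, C, D, E, F} — all of the relation — so {C, F} is a candidate key.
No proper subset of any of these is a key, and no other minimal superkey exists.

{B, D}, {B, F}, {C, D}, {C, F}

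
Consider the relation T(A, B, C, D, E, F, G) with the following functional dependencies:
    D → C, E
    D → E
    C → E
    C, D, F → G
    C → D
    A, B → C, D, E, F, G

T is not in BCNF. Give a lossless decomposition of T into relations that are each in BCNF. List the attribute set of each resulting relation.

Candidate key of the original relation: {A, B}.
{A, B, C, D, E, F, G}: {D} determines {C, D, E} here but is not a superkey — split on D → C, E, giving {C, D, E} and {A, B, D, F, G}.
{C, D, E}: every determinant is a superkey — BCNF.
{A, B, D, F, G}: {D, F} determines {D, F, G} here but is not a superkey — split on D, F → G, giving {D, F, G} and {A, B, D, F}.
{D, F, G}: every determinant is a superkey — BCNF.
{A, B, D, F}: every determinant is a superkey — BCNF.

{A, B, D, F}; {C, D, E}; {D, F, G}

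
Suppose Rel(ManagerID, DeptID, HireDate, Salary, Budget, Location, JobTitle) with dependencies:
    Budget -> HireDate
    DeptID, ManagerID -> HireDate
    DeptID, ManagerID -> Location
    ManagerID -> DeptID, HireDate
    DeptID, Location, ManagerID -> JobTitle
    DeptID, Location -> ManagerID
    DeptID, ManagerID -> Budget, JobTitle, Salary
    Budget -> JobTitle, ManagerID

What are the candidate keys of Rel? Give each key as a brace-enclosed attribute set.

{Budget} is a candidate key since {Budget}⁺ = {Budget, DeptID, HireDate, JobTitle, Location, ManagerID, Salary} covers every attribute.
{ManagerID} is a candidate key since {ManagerID}⁺ = {Budget, DeptID, HireDate, JobTitle, Location, ManagerID, Salary} covers every attribute.
{DeptID, Location} is a candidate key since {DeptID, Location}⁺ = {Budget, DeptID, HireDate, JobTitle, Location, ManagerID, Salary} covers every attribute.
Any other superkey properly contains one of these, so there are no further candidate keys.

{Budget}, {DeptID, Location}, {ManagerID}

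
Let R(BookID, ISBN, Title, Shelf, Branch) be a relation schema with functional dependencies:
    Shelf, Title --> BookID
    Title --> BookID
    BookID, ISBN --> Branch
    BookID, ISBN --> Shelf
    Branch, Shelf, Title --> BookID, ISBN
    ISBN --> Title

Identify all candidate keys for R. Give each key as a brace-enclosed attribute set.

{Branch, Shelf, Title}, {ISBN}

{ISBN} is a candidate key since {ISBN}⁺ = {BookID, Branch, ISBN, Shelf, Title} covers every attribute.
{Branch, Shelf, Title} is a candidate key since {Branch, Shelf, Title}⁺ = {BookID, Branch, ISBN, Shelf, Title} covers every attribute.
These are minimal and exhaustive — every other superkey contains one of them.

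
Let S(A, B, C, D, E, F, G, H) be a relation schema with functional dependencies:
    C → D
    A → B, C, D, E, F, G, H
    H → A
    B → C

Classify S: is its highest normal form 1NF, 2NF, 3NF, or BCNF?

Candidate keys: {A}, {H}. Prime attributes: {A, H}.
C → D: {C}⁺ = {C, D}, which is not all of the attributes, so the left side is not a superkey — BCNF is violated.
Because {D} is non-prime and the left side of C → D is not a superkey, the relation is not in 3NF.
With only single-attribute keys there can be no partial dependency, so 2NF holds.

2NF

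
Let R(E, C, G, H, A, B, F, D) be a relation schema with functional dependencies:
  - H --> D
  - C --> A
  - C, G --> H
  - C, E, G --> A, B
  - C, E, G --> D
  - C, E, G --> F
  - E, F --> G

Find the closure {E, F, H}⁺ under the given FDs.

{D, E, F, G, H}

Start with {E, F, H}.
H --> D applies; add {D} → now {D, E, F, H}.
E, F --> G applies; add {G} → now {D, E, F, G, H}.
No further FD applies.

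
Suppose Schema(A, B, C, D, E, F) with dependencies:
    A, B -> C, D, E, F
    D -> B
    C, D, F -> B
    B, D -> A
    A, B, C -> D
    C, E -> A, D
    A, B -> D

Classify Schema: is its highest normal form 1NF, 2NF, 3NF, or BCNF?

Candidate keys: {A, B}, {C, E}, {D}. Prime attributes: {A, B, C, D, E}.
Each dependency's left side is a superkey — BCNF holds.

BCNF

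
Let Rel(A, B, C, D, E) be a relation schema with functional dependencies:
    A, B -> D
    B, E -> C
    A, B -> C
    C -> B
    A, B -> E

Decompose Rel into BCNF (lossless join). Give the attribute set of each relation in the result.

Candidate keys of the original relation: {A, B}, {A, C}.
In {A, B, C, D, E}, {B, E} is not a superkey ({B, E}⁺ restricted to this set is {B, C, E}), so split on B, E -> C into {B, C, E} and {A, B, D, E}.
In {B, C, E}, {C} is not a superkey ({C}⁺ restricted to this set is {B, C}), so split on C -> B into {B, C} and {C, E}.
{B, C} has no BCNF violation.
{C, E} has no BCNF violation.
{A, B, D, E} has no BCNF violation.

{A, B, D, E}; {B, C}; {C, E}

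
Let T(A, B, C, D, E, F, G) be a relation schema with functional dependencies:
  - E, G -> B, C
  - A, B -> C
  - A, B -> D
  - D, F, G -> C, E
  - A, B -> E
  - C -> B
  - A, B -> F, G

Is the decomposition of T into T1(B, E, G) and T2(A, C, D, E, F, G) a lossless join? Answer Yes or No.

Yes

The shared attributes are {E, G} and {E, G}⁺ = {B, C, E, G}.
This includes all of T1, so the common attributes are a superkey of T1 — the join is lossless.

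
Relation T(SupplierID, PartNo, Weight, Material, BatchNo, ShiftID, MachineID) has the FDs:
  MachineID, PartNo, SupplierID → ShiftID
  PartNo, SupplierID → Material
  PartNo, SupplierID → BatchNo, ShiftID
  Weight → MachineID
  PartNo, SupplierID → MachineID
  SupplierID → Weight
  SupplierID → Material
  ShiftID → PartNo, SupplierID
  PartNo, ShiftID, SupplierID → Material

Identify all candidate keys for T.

{PartNo, SupplierID}, {ShiftID}

{ShiftID}⁺ = {BatchNo, MachineID, Material, PartNo, ShiftID, SupplierID, Weight} — all of the relation — so {ShiftID} is a candidate key.
{PartNo, SupplierID}⁺ = {BatchNo, MachineID, Material, PartNo, ShiftID, SupplierID, Weight} — all of the relation — so {PartNo, SupplierID} is a candidate key.
Any other superkey properly contains one of these, so there are no further candidate keys.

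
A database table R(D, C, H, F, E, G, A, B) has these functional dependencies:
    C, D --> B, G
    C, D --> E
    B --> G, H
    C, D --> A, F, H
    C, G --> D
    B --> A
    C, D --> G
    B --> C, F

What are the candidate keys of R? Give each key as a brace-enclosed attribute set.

{B} is a candidate key since {B}⁺ = {A, B, C, D, E, F, G, H} covers every attribute.
{C, D} is a candidate key since {C, D}⁺ = {A, B, C, D, E, F, G, H} covers every attribute.
{C, G} is a candidate key since {C, G}⁺ = {A, B, C, D, E, F, G, H} covers every attribute.
Any other superkey properly contains one of these, so there are no further candidate keys.

{B}, {C, D}, {C, G}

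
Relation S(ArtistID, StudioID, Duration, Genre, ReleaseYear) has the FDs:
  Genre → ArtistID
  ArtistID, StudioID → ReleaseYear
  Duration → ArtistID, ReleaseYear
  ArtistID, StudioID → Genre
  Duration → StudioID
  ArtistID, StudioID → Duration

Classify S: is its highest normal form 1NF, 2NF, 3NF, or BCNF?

3NF

Candidate keys: {ArtistID, StudioID}, {Duration}, {Genre, StudioID}. Prime attributes: {ArtistID, Duration, Genre, StudioID}.
Genre → ArtistID: {Genre}⁺ = {ArtistID, Genre}, which is not all of the attributes, so the left side is not a superkey — BCNF is violated.
But every attribute on its right side ({ArtistID}) is prime, and the same holds for every other non-superkey FD, so 3NF still holds.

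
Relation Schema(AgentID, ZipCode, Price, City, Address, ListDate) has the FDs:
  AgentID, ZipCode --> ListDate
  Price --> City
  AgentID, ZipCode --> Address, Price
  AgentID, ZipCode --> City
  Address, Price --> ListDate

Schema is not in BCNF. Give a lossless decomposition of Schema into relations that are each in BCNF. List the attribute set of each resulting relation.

Candidate key of the original relation: {AgentID, ZipCode}.
{Address, AgentID, City, ListDate, Price, ZipCode}: {Price} determines {City, Price} here but is not a superkey — split on Price --> City, giving {City, Price} and {Address, AgentID, ListDate, Price, ZipCode}.
{City, Price} has no BCNF violation.
{Address, AgentID, ListDate, Price, ZipCode}: {Address, Price} determines {Address, ListDate, Price} here but is not a superkey — split on Address, Price --> ListDate, giving {Address, ListDate, Price} and {Address, AgentID, Price, ZipCode}.
{Address, ListDate, Price} has no BCNF violation.
{Address, AgentID, Price, ZipCode} has no BCNF violation.

{Address, AgentID, Price, ZipCode}; {Address, ListDate, Price}; {City, Price}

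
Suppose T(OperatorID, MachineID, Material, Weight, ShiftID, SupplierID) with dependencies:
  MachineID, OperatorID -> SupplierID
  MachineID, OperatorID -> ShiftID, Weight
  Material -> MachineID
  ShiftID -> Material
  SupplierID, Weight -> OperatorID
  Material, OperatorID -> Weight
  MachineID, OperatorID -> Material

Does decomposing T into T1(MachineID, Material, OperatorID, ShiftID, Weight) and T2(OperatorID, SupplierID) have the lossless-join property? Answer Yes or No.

No

Common attributes: {OperatorID}; their closure is {OperatorID}.
T1 ⊄ {OperatorID} and T2 ⊄ {OperatorID}, so the split is lossy.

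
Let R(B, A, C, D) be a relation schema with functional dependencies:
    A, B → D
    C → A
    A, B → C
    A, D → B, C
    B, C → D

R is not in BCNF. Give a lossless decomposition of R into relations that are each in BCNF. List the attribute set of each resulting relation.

Candidate keys of the original relation: {A, B}, {A, D}, {B, C}, {C, D}.
In {A, B, C, D}, {C} is not a superkey ({C}⁺ restricted to this set is {A, C}), so split on C → A into {A, C} and {B, C, D}.
{A, C} is in BCNF.
{B, C, D} is in BCNF.

{A, C}; {B, C, D}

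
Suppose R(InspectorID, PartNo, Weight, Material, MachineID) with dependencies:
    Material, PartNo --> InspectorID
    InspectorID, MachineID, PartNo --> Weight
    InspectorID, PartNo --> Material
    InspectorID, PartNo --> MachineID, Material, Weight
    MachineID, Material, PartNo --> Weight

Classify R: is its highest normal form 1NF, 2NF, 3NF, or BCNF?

BCNF

Candidate keys: {InspectorID, PartNo}, {Material, PartNo}. Prime attributes: {InspectorID, Material, PartNo}.
The left-hand side of every FD is a superkey, so BCNF is satisfied.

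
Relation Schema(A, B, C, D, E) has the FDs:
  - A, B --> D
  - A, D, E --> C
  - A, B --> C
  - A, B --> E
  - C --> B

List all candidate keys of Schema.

{A, B}, {A, C}, {A, D, E}

{A} never appears on the right of any FD, so every key must include it.
Closure of {A, B} is {A, B, C, D, E}, the whole schema; {A, B} is a candidate key.
Closure of {A, C} is {A, B, C, D, E}, the whole schema; {A, C} is a candidate key.
Closure of {A, D, E} is {A, B, C, D, E}, the whole schema; {A, D, E} is a candidate key.
Any other superkey properly contains one of these, so there are no further candidate keys.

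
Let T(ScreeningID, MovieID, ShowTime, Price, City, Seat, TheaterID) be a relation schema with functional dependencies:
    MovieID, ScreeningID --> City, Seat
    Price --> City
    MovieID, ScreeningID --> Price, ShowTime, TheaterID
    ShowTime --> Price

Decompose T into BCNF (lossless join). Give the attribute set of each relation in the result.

{City, Price}; {MovieID, ScreeningID, Seat, ShowTime, TheaterID}; {Price, ShowTime}

Candidate key of the original relation: {MovieID, ScreeningID}.
Within {City, MovieID, Price, ScreeningID, Seat, ShowTime, TheaterID}: {Price}⁺ ∩ {City, MovieID, Price, ScreeningID, Seat, ShowTime, TheaterID} = {City, Price}, not the whole set, so Price --> City violates BCNF; decompose into {City, Price} and {MovieID, Price, ScreeningID, Seat, ShowTime, TheaterID}.
{City, Price} is in BCNF.
Within {MovieID, Price, ScreeningID, Seat, ShowTime, TheaterID}: {ShowTime}⁺ ∩ {MovieID, Price, ScreeningID, Seat, ShowTime, TheaterID} = {Price, ShowTime}, not the whole set, so ShowTime --> Price violates BCNF; decompose into {Price, ShowTime} and {MovieID, ScreeningID, Seat, ShowTime, TheaterID}.
{Price, ShowTime} is in BCNF.
{MovieID, ScreeningID, Seat, ShowTime, TheaterID} is in BCNF.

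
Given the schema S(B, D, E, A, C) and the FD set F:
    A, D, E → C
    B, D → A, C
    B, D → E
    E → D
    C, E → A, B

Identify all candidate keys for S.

{A, E}⁺ = {A, B, C, D, E} — all of the relation — so {A, E} is a candidate key.
{B, D}⁺ = {A, B, C, D, E} — all of the relation — so {B, D} is a candidate key.
{B, E}⁺ = {A, B, C, D, E} — all of the relation — so {B, E} is a candidate key.
{C, E}⁺ = {A, B, C, D, E} — all of the relation — so {C, E} is a candidate key.
No proper subset of any of these is a key, and no other minimal superkey exists.

{A, E}, {B, D}, {B, E}, {C, E}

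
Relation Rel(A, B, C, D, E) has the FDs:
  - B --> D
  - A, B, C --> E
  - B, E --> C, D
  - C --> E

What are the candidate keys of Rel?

{A, B, C}, {A, B, E}

Attributes never on any right-hand side: {A, B} — every candidate key must contain all of them.
{A, B, C}⁺ = {A, B, C, D, E}, which is every attribute, so {A, B, C} is a candidate key.
{A, B, E}⁺ = {A, B, C, D, E}, which is every attribute, so {A, B, E} is a candidate key.
No proper subset of any of these is a key, and no other minimal superkey exists.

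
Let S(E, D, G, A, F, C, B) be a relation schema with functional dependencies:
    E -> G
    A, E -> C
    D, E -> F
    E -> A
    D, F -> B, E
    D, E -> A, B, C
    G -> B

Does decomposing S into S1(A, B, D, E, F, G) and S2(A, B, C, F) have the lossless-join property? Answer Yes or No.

S1 ∩ S2 = {A, B, F}; its closure under F is {A, B, F}.
Neither S1 nor S2 is contained in that closure, so the decomposition is lossy.

No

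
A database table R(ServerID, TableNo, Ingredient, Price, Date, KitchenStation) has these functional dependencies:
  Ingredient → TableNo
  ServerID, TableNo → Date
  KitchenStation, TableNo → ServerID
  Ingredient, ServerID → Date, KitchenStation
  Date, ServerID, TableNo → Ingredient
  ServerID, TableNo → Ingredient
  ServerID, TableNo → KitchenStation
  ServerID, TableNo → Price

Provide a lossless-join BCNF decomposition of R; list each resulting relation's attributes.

{Date, Ingredient, KitchenStation, Price, ServerID}; {Ingredient, TableNo}

Candidate keys of the original relation: {Ingredient, KitchenStation}, {Ingredient, ServerID}, {KitchenStation, TableNo}, {ServerID, TableNo}.
{Date, Ingredient, KitchenStation, Price, ServerID, TableNo}: {Ingredient} determines {Ingredient, TableNo} here but is not a superkey — split on Ingredient → TableNo, giving {Ingredient, TableNo} and {Date, Ingredient, KitchenStation, Price, ServerID}.
{Ingredient, TableNo} is in BCNF.
{Date, Ingredient, KitchenStation, Price, ServerID} is in BCNF.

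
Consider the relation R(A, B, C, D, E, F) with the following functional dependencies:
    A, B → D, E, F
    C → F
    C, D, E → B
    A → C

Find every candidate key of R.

{A, B}, {A, D, E}

Attributes never on any right-hand side: {A} — every candidate key must contain it.
{A, B}⁺ = {A, B, C, D, E, F}, which is every attribute, so {A, B} is a candidate key.
{A, D, E}⁺ = {A, B, C, D, E, F}, which is every attribute, so {A, D, E} is a candidate key.
No proper subset of any of these is a key, and no other minimal superkey exists.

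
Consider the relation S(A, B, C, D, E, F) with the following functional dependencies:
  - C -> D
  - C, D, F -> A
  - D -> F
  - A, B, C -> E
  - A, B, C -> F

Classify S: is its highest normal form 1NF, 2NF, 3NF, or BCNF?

Candidate key: {B, C}. Prime attributes: {B, C}.
For C -> D we have {C}⁺ = {A, C, D, F}; {C} is not a superkey, so BCNF fails.
Because {D} is non-prime and the left side of C -> D is not a superkey, the relation is not in 3NF.
Since {C} ⊂ {B, C} and {C}⁺ ⊇ {A, D, F} with {A, D, F} non-prime, there is a partial dependency; 2NF fails.

1NF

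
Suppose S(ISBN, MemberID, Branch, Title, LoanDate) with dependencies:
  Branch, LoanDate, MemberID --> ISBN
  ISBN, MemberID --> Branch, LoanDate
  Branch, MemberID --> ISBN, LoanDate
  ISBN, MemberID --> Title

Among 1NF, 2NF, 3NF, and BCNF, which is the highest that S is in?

Candidate keys: {Branch, MemberID}, {ISBN, MemberID}. Prime attributes: {Branch, ISBN, MemberID}.
Every FD has a superkey on the left, so the relation is in BCNF.

BCNF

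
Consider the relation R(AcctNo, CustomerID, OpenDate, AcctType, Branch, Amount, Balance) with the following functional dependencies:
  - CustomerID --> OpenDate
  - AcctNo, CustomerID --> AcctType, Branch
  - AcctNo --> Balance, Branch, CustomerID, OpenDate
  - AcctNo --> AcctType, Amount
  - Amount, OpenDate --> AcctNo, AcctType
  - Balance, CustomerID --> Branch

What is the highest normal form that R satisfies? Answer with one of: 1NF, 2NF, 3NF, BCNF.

2NF

Candidate keys: {AcctNo}, {Amount, CustomerID}, {Amount, OpenDate}. Prime attributes: {AcctNo, Amount, CustomerID, OpenDate}.
CustomerID --> OpenDate: {CustomerID}⁺ = {CustomerID, OpenDate}, which is not all of the attributes, so the left side is not a superkey — BCNF is violated.
Because {Branch} is non-prime and the left side of Balance, CustomerID --> Branch is not a superkey, the relation is not in 3NF.
Checking every proper subset of each key, none determines a non-prime attribute — 2NF is satisfied.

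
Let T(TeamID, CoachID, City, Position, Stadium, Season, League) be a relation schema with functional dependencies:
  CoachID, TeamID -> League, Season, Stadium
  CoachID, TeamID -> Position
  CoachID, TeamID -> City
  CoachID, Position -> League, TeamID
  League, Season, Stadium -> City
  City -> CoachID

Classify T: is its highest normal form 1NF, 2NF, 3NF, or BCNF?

Candidate keys: {City, Position}, {City, TeamID}, {CoachID, Position}, {CoachID, TeamID}, {League, Position, Season, Stadium}, {League, Season, Stadium, TeamID}. Prime attributes: {City, CoachID, League, Position, Season, Stadium, TeamID}.
League, Season, Stadium -> City: {League, Season, Stadium}⁺ = {City, CoachID, League, Season, Stadium}, which is not all of the attributes, so the left side is not a superkey — BCNF is violated.
Since {City} ⊆ prime attributes and every other non-superkey FD also has a prime right side, the schema is in 3NF.

3NF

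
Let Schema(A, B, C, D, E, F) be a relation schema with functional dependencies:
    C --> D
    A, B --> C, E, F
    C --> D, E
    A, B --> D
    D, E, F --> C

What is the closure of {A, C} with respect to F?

{A, C, D, E}

Start with {A, C}.
C --> D applies; add {D} → now {A, C, D}.
C --> D, E applies; add {E} → now {A, C, D, E}.
No further FD applies.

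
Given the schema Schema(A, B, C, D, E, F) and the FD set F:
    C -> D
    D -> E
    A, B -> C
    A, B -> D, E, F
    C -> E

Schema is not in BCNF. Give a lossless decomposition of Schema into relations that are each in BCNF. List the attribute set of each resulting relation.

Candidate key of the original relation: {A, B}.
{A, B, C, D, E, F}: {C} determines {C, D, E} here but is not a superkey — split on C -> D, E, giving {C, D, E} and {A, B, C, F}.
{C, D, E}: {D} determines {D, E} here but is not a superkey — split on D -> E, giving {D, E} and {C, D}.
{D, E} is in BCNF.
{C, D} is in BCNF.
{A, B, C, F} is in BCNF.

{A, B, C, F}; {C, D}; {D, E}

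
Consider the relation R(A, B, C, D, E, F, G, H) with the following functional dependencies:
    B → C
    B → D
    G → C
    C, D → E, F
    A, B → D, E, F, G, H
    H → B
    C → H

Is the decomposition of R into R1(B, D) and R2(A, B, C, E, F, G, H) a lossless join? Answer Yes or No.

Yes

Common attributes: {B}; their closure is {B, C, D, E, F, H}.
Since R1 ⊆ {B, C, D, E, F, H}, the intersection is a superkey of R1; the decomposition is lossless.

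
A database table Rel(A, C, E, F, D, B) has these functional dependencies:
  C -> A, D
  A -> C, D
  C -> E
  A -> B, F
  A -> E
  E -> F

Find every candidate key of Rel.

Closure of {A} is {A, B, C, D, E, F}, the whole schema; {A} is a candidate key.
Closure of {C} is {A, B, C, D, E, F}, the whole schema; {C} is a candidate key.
These are minimal and exhaustive — every other superkey contains one of them.

{A}, {C}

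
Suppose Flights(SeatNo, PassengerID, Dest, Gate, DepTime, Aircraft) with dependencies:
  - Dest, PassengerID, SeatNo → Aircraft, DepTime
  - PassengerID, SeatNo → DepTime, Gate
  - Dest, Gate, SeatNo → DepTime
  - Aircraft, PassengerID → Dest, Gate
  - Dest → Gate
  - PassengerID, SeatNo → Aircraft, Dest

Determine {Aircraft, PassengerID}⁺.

{Aircraft, Dest, Gate, PassengerID}

Start with {Aircraft, PassengerID}.
Aircraft, PassengerID → Dest, Gate applies; add {Dest, Gate} → now {Aircraft, Dest, Gate, PassengerID}.
No further FD applies.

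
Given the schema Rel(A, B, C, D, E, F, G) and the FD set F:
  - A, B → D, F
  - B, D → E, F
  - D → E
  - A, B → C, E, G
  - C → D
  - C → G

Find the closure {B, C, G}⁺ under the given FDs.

{B, C, D, E, F, G}

Start with {B, C, G}.
C → D applies; add {D} → now {B, C, D, G}.
B, D → E, F applies; add {E, F} → now {B, C, D, E, F, G}.
No further FD applies.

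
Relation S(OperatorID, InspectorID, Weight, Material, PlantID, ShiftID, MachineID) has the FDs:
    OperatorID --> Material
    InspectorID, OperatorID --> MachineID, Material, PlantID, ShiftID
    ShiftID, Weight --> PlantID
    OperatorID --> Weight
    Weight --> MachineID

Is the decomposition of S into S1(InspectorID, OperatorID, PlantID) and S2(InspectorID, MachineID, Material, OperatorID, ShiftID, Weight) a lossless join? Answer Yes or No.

Yes

The shared attributes are {InspectorID, OperatorID} and {InspectorID, OperatorID}⁺ = {InspectorID, MachineID, Material, OperatorID, PlantID, ShiftID, Weight}.
Since S1 ⊆ {InspectorID, MachineID, Material, OperatorID, PlantID, ShiftID, Weight}, the intersection is a superkey of S1; the decomposition is lossless.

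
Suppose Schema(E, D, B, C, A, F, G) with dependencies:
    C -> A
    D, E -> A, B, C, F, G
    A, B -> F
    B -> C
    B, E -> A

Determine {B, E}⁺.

Start with {B, E}.
B -> C applies; add {C} → now {B, C, E}.
B, E -> A applies; add {A} → now {A, B, C, E}.
A, B -> F applies; add {F} → now {A, B, C, E, F}.
No further FD applies.

{A, B, C, E, F}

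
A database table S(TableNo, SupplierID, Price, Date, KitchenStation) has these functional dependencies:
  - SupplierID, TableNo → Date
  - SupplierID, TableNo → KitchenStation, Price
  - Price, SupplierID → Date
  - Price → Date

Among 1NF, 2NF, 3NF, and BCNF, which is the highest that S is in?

Candidate key: {SupplierID, TableNo}. Prime attributes: {SupplierID, TableNo}.
Price, SupplierID → Date: {Price, SupplierID}⁺ = {Date, Price, SupplierID}, which is not all of the attributes, so the left side is not a superkey — BCNF is violated.
Because {Date} is non-prime and the left side of Price, SupplierID → Date is not a superkey, the relation is not in 3NF.
Checking every proper subset of each key, none determines a non-prime attribute — 2NF is satisfied.

2NF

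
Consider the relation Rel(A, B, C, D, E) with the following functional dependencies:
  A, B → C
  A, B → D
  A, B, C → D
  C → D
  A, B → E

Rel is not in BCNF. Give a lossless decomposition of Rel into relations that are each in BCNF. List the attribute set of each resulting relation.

{A, B, C, E}; {C, D}

Candidate key of the original relation: {A, B}.
In {A, B, C, D, E}, {C} is not a superkey ({C}⁺ restricted to this set is {C, D}), so split on C → D into {C, D} and {A, B, C, E}.
{C, D} is in BCNF.
{A, B, C, E} is in BCNF.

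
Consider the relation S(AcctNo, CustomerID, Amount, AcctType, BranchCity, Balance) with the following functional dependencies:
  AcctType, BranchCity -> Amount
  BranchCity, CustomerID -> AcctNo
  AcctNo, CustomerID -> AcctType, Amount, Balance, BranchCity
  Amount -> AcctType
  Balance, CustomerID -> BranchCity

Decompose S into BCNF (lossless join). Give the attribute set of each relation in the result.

Candidate keys of the original relation: {AcctNo, CustomerID}, {Balance, CustomerID}, {BranchCity, CustomerID}.
In {AcctNo, AcctType, Amount, Balance, BranchCity, CustomerID}, {AcctType, BranchCity} is not a superkey ({AcctType, BranchCity}⁺ restricted to this set is {AcctType, Amount, BranchCity}), so split on AcctType, BranchCity -> Amount into {AcctType, Amount, BranchCity} and {AcctNo, AcctType, Balance, BranchCity, CustomerID}.
In {AcctType, Amount, BranchCity}, {Amount} is not a superkey ({Amount}⁺ restricted to this set is {AcctType, Amount}), so split on Amount -> AcctType into {AcctType, Amount} and {Amount, BranchCity}.
{AcctType, Amount} has no BCNF violation.
{Amount, BranchCity} has no BCNF violation.
{AcctNo, AcctType, Balance, BranchCity, CustomerID} has no BCNF violation.

{AcctNo, AcctType, Balance, BranchCity, CustomerID}; {AcctType, Amount}; {Amount, BranchCity}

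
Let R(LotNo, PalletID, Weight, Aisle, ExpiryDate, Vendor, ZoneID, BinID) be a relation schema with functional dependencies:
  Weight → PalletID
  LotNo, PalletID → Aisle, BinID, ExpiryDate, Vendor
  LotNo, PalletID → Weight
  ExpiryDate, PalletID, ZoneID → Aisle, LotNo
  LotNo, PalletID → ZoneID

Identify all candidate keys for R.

Closure of {LotNo, PalletID} is {Aisle, BinID, ExpiryDate, LotNo, PalletID, Vendor, Weight, ZoneID}, the whole schema; {LotNo, PalletID} is a candidate key.
Closure of {LotNo, Weight} is {Aisle, BinID, ExpiryDate, LotNo, PalletID, Vendor, Weight, ZoneID}, the whole schema; {LotNo, Weight} is a candidate key.
Closure of {ExpiryDate, PalletID, ZoneID} is {Aisle, BinID, ExpiryDate, LotNo, PalletID, Vendor, Weight, ZoneID}, the whole schema; {ExpiryDate, PalletID, ZoneID} is a candidate key.
Closure of {ExpiryDate, Weight, ZoneID} is {Aisle, BinID, ExpiryDate, LotNo, PalletID, Vendor, Weight, ZoneID}, the whole schema; {ExpiryDate, Weight, ZoneID} is a candidate key.
Any other superkey properly contains one of these, so there are no further candidate keys.

{ExpiryDate, PalletID, ZoneID}, {ExpiryDate, Weight, ZoneID}, {LotNo, PalletID}, {LotNo, Weight}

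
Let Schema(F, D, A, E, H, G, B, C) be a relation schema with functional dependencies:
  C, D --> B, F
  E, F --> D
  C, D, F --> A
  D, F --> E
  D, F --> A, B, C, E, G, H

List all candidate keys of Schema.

{C, D}⁺ = {A, B, C, D, E, F, G, H}, which is every attribute, so {C, D} is a candidate key.
{D, F}⁺ = {A, B, C, D, E, F, G, H}, which is every attribute, so {D, F} is a candidate key.
{E, F}⁺ = {A, B, C, D, E, F, G, H}, which is every attribute, so {E, F} is a candidate key.
These are minimal and exhaustive — every other superkey contains one of them.

{C, D}, {D, F}, {E, F}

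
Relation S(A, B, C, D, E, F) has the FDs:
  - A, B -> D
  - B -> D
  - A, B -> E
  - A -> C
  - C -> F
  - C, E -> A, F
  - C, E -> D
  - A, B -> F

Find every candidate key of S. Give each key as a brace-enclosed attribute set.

{A, B}, {B, C, E}

Attributes never on any right-hand side: {B} — every candidate key must contain it.
Closure of {A, B} is {A, B, C, D, E, F}, the whole schema; {A, B} is a candidate key.
Closure of {B, C, E} is {A, B, C, D, E, F}, the whole schema; {B, C, E} is a candidate key.
No proper subset of any of these is a key, and no other minimal superkey exists.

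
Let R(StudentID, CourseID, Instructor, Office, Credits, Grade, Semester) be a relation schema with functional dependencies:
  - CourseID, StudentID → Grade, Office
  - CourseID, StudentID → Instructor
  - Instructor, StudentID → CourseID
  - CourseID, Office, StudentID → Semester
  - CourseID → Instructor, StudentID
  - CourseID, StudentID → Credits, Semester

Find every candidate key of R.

{CourseID}⁺ = {CourseID, Credits, Grade, Instructor, Office, Semester, StudentID} — all of the relation — so {CourseID} is a candidate key.
{Instructor, StudentID}⁺ = {CourseID, Credits, Grade, Instructor, Office, Semester, StudentID} — all of the relation — so {Instructor, StudentID} is a candidate key.
No proper subset of any of these is a key, and no other minimal superkey exists.

{CourseID}, {Instructor, StudentID}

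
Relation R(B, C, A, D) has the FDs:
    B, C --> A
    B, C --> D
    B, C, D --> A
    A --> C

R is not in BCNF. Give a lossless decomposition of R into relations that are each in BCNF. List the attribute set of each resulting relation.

Candidate keys of the original relation: {A, B}, {B, C}.
{A, B, C, D}: {A} determines {A, C} here but is not a superkey — split on A --> C, giving {A, C} and {A, B, D}.
{A, C} has no BCNF violation.
{A, B, D} has no BCNF violation.

{A, B, D}; {A, C}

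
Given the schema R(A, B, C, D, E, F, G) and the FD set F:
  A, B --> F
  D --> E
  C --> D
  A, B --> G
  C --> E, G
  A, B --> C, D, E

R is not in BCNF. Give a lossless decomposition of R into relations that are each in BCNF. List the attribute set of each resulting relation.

Candidate key of the original relation: {A, B}.
In {A, B, C, D, E, F, G}, {D} is not a superkey ({D}⁺ restricted to this set is {D, E}), so split on D --> E into {D, E} and {A, B, C, D, F, G}.
{D, E} has no BCNF violation.
In {A, B, C, D, F, G}, {C} is not a superkey ({C}⁺ restricted to this set is {C, D, G}), so split on C --> D, G into {C, D, G} and {A, B, C, F}.
{C, D, G} has no BCNF violation.
{A, B, C, F} has no BCNF violation.

{A, B, C, F}; {C, D, G}; {D, E}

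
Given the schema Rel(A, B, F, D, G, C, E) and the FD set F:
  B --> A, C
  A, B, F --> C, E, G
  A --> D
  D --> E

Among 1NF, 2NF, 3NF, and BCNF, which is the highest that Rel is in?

Candidate key: {B, F}. Prime attributes: {B, F}.
B --> A, C breaks BCNF: {B}⁺ = {A, B, C, D, E}, so {B} is not a superkey.
B --> A, C has non-prime {A, C} on the right and a non-superkey on the left, so 3NF fails.
{B} is a proper subset of the key {B, F}, and {B}⁺ contains the non-prime attributes {A, C, D, E} — a partial dependency, so 2NF is violated.

1NF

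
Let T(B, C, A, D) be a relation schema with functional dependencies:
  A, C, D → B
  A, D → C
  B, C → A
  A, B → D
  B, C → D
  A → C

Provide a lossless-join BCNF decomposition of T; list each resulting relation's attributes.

{A, B, D}; {A, C}

Candidate keys of the original relation: {A, B}, {A, D}, {B, C}.
In {A, B, C, D}, {A} is not a superkey ({A}⁺ restricted to this set is {A, C}), so split on A → C into {A, C} and {A, B, D}.
{A, C} is in BCNF.
{A, B, D} is in BCNF.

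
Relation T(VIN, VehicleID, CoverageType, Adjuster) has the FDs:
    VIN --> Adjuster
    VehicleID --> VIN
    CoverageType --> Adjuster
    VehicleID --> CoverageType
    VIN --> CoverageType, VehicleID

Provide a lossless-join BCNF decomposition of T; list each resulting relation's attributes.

{Adjuster, CoverageType}; {CoverageType, VIN, VehicleID}

Candidate keys of the original relation: {VIN}, {VehicleID}.
Within {Adjuster, CoverageType, VIN, VehicleID}: {CoverageType}⁺ ∩ {Adjuster, CoverageType, VIN, VehicleID} = {Adjuster, CoverageType}, not the whole set, so CoverageType --> Adjuster violates BCNF; decompose into {Adjuster, CoverageType} and {CoverageType, VIN, VehicleID}.
{Adjuster, CoverageType} is in BCNF.
{CoverageType, VIN, VehicleID} is in BCNF.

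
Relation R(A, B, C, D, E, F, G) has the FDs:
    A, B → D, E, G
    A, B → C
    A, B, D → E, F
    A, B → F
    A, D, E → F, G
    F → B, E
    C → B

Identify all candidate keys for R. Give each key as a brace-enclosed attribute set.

{A} never appears on the right of any FD, so every key must include it.
{A, B}⁺ = {A, B, C, D, E, F, G}, which is every attribute, so {A, B} is a candidate key.
{A, C}⁺ = {A, B, C, D, E, F, G}, which is every attribute, so {A, C} is a candidate key.
{A, F}⁺ = {A, B, C, D, E, F, G}, which is every attribute, so {A, F} is a candidate key.
{A, D, E}⁺ = {A, B, C, D, E, F, G}, which is every attribute, so {A, D, E} is a candidate key.
No proper subset of any of these is a key, and no other minimal superkey exists.

{A, B}, {A, C}, {A, D, E}, {A, F}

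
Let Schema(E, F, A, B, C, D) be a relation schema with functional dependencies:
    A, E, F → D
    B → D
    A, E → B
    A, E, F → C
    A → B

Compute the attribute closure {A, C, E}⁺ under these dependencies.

Start with {A, C, E}.
A, E → B applies; add {B} → now {A, B, C, E}.
B → D applies; add {D} → now {A, B, C, D, E}.
No further FD applies.

{A, B, C, D, E}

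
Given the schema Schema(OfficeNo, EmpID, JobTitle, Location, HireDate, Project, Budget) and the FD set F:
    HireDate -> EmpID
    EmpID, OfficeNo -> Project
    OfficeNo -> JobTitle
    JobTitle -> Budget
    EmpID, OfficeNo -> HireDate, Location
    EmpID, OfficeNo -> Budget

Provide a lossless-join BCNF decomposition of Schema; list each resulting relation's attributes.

Candidate keys of the original relation: {EmpID, OfficeNo}, {HireDate, OfficeNo}.
{Budget, EmpID, HireDate, JobTitle, Location, OfficeNo, Project}: {HireDate} determines {EmpID, HireDate} here but is not a superkey — split on HireDate -> EmpID, giving {EmpID, HireDate} and {Budget, HireDate, JobTitle, Location, OfficeNo, Project}.
{EmpID, HireDate}: every determinant is a superkey — BCNF.
{Budget, HireDate, JobTitle, Location, OfficeNo, Project}: {OfficeNo} determines {Budget, JobTitle, OfficeNo} here but is not a superkey — split on OfficeNo -> Budget, JobTitle, giving {Budget, JobTitle, OfficeNo} and {HireDate, Location, OfficeNo, Project}.
{Budget, JobTitle, OfficeNo}: {JobTitle} determines {Budget, JobTitle} here but is not a superkey — split on JobTitle -> Budget, giving {Budget, JobTitle} and {JobTitle, OfficeNo}.
{Budget, JobTitle}: every determinant is a superkey — BCNF.
{JobTitle, OfficeNo}: every determinant is a superkey — BCNF.
{HireDate, Location, OfficeNo, Project}: every determinant is a superkey — BCNF.

{Budget, JobTitle}; {EmpID, HireDate}; {HireDate, Location, OfficeNo, Project}; {JobTitle, OfficeNo}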